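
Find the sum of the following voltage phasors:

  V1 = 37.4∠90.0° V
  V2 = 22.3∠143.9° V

Step 1 — Convert each phasor to rectangular form:
  V1 = 37.4·(cos(90.0°) + j·sin(90.0°)) = 0 + j37.4 V
  V2 = 22.3·(cos(143.9°) + j·sin(143.9°)) = -18.02 + j13.14 V
Step 2 — Sum components: V_total = -18.02 + j50.54 V.
Step 3 — Convert to polar: |V_total| = 53.65 V, ∠V_total = 109.6°.

V_total = 53.65∠109.6° V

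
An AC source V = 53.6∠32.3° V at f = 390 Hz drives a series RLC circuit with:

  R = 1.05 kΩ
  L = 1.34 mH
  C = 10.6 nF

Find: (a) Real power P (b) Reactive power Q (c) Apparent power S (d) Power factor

Step 1 — Angular frequency: ω = 2π·f = 2π·390 = 2450 rad/s.
Step 2 — Component impedances:
  R: Z = R = 1050 Ω
  L: Z = jωL = j·2450·0.00134 = 0 + j3.284 Ω
  C: Z = 1/(jωC) = -j/(ω·C) = 0 - j3.85e+04 Ω
Step 3 — Series combination: Z_total = R + L + C = 1050 - j3.85e+04 Ω = 3.851e+04∠-88.4° Ω.
Step 4 — Source phasor: V = 53.6∠32.3° V = 45.31 + j28.64 V.
Step 5 — Current: I = V / Z = -0.0007114 + j0.001196 A = 0.001392∠120.7° A.
Step 6 — Complex power: S = V·I* = 0.002034 - j0.07458 VA.
Step 7 — Real power: P = Re(S) = 0.002034 W.
Step 8 — Reactive power: Q = Im(S) = -0.07458 VAR.
Step 9 — Apparent power: |S| = 0.0746 VA.
Step 10 — Power factor: PF = P/|S| = 0.02727 (leading).

(a) P = 0.002034 W  (b) Q = -0.07458 VAR  (c) S = 0.0746 VA  (d) PF = 0.02727 (leading)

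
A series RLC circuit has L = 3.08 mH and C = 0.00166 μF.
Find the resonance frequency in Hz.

Step 1 — Resonance condition Im(Z)=0 gives ω₀ = 1/√(LC).
Step 2 — ω₀ = 1/√(0.00308·1.66e-09) = 4.423e+05 rad/s.
Step 3 — f₀ = ω₀/(2π) = 7.039e+04 Hz.

f₀ = 7.039e+04 Hz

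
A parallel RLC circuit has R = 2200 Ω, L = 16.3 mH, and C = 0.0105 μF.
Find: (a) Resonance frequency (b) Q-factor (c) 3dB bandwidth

Step 1 — Resonance: ω₀ = 1/√(LC) = 1/√(0.0163·1.05e-08) = 7.644e+04 rad/s.
Step 2 — f₀ = ω₀/(2π) = 1.217e+04 Hz.
Step 3 — Parallel Q: Q = R/(ω₀L) = 2200/(7.644e+04·0.0163) = 1.766.
Step 4 — Bandwidth: Δω = ω₀/Q = 4.329e+04 rad/s; BW = Δω/(2π) = 6890 Hz.

(a) f₀ = 1.217e+04 Hz  (b) Q = 1.766  (c) BW = 6890 Hz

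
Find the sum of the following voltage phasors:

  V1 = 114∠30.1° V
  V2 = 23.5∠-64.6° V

Step 1 — Convert each phasor to rectangular form:
  V1 = 114·(cos(30.1°) + j·sin(30.1°)) = 98.63 + j57.17 V
  V2 = 23.5·(cos(-64.6°) + j·sin(-64.6°)) = 10.08 - j21.23 V
Step 2 — Sum components: V_total = 108.7 + j35.94 V.
Step 3 — Convert to polar: |V_total| = 114.5 V, ∠V_total = 18.3°.

V_total = 114.5∠18.3° V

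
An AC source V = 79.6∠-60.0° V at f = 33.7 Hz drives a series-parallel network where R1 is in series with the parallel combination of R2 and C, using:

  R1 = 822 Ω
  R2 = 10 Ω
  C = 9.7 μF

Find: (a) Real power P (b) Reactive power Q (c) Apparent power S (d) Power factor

Step 1 — Angular frequency: ω = 2π·f = 2π·33.7 = 211.7 rad/s.
Step 2 — Component impedances:
  R1: Z = R = 822 Ω
  R2: Z = R = 10 Ω
  C: Z = 1/(jωC) = -j/(ω·C) = 0 - j486.9 Ω
Step 3 — Parallel branch: R2 || C = 1/(1/R2 + 1/C) = 9.996 - j0.2053 Ω.
Step 4 — Series with R1: Z_total = R1 + (R2 || C) = 832 - j0.2053 Ω = 832∠-0.0° Ω.
Step 5 — Source phasor: V = 79.6∠-60.0° V = 39.8 - j68.94 V.
Step 6 — Current: I = V / Z = 0.04786 - j0.08284 A = 0.09567∠-60.0° A.
Step 7 — Complex power: S = V·I* = 7.616 - j0.001879 VA.
Step 8 — Real power: P = Re(S) = 7.616 W.
Step 9 — Reactive power: Q = Im(S) = -0.001879 VAR.
Step 10 — Apparent power: |S| = 7.616 VA.
Step 11 — Power factor: PF = P/|S| = 1 (leading).

(a) P = 7.616 W  (b) Q = -0.001879 VAR  (c) S = 7.616 VA  (d) PF = 1 (leading)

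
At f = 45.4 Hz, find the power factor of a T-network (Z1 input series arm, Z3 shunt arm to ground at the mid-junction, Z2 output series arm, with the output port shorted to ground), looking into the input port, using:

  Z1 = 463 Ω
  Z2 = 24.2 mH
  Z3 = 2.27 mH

Step 1 — Angular frequency: ω = 2π·f = 2π·45.4 = 285.3 rad/s.
Step 2 — Component impedances:
  Z1: Z = R = 463 Ω
  Z2: Z = jωL = j·285.3·0.0242 = 0 + j6.903 Ω
  Z3: Z = jωL = j·285.3·0.00227 = 0 + j0.6475 Ω
Step 3 — With the output port shorted to ground, the output series arm Z2 runs from the junction to ground; the shunt arm Z3 also runs from the junction to ground. They appear in parallel: Z3 || Z2 = 0 + j0.592 Ω.
Step 4 — Series with input arm Z1: Z_in = Z1 + (Z3 || Z2) = 463 + j0.592 Ω = 463∠0.1° Ω.
Step 5 — Power factor: PF = cos(φ) = Re(Z)/|Z| = 463/463 = 1.
Step 6 — Type: Im(Z) = 0.592 ⇒ lagging (phase φ = 0.1°).

PF = 1 (lagging, φ = 0.1°)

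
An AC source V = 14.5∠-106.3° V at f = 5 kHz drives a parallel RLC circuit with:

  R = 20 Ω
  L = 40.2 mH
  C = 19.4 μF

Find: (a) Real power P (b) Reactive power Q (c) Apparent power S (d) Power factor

Step 1 — Angular frequency: ω = 2π·f = 2π·5000 = 3.142e+04 rad/s.
Step 2 — Component impedances:
  R: Z = R = 20 Ω
  L: Z = jωL = j·3.142e+04·0.0402 = 0 + j1263 Ω
  C: Z = 1/(jωC) = -j/(ω·C) = 0 - j1.641 Ω
Step 3 — Parallel combination: 1/Z_total = 1/R + 1/L + 1/C; Z_total = 0.1341 - j1.632 Ω = 1.637∠-85.3° Ω.
Step 4 — Source phasor: V = 14.5∠-106.3° V = -4.07 - j13.92 V.
Step 5 — Current: I = V / Z = 8.268 - j3.173 A = 8.856∠-21.0° A.
Step 6 — Complex power: S = V·I* = 10.51 - j128 VA.
Step 7 — Real power: P = Re(S) = 10.51 W.
Step 8 — Reactive power: Q = Im(S) = -128 VAR.
Step 9 — Apparent power: |S| = 128.4 VA.
Step 10 — Power factor: PF = P/|S| = 0.08187 (leading).

(a) P = 10.51 W  (b) Q = -128 VAR  (c) S = 128.4 VA  (d) PF = 0.08187 (leading)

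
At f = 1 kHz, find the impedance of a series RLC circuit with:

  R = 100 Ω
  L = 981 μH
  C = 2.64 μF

Step 1 — Angular frequency: ω = 2π·f = 2π·1000 = 6283 rad/s.
Step 2 — Component impedances:
  R: Z = R = 100 Ω
  L: Z = jωL = j·6283·0.000981 = 0 + j6.164 Ω
  C: Z = 1/(jωC) = -j/(ω·C) = 0 - j60.29 Ω
Step 3 — Series combination: Z_total = R + L + C = 100 - j54.12 Ω = 113.7∠-28.4° Ω.

Z = 100 - j54.12 Ω = 113.7∠-28.4° Ω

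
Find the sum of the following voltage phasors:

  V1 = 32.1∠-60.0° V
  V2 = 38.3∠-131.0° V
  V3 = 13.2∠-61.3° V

Step 1 — Convert each phasor to rectangular form:
  V1 = 32.1·(cos(-60.0°) + j·sin(-60.0°)) = 16.05 - j27.8 V
  V2 = 38.3·(cos(-131.0°) + j·sin(-131.0°)) = -25.13 - j28.91 V
  V3 = 13.2·(cos(-61.3°) + j·sin(-61.3°)) = 6.339 - j11.58 V
Step 2 — Sum components: V_total = -2.738 - j68.28 V.
Step 3 — Convert to polar: |V_total| = 68.34 V, ∠V_total = -92.3°.

V_total = 68.34∠-92.3° V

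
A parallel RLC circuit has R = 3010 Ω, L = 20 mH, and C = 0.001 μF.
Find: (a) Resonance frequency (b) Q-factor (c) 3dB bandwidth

Step 1 — Resonance: ω₀ = 1/√(LC) = 1/√(0.02·1e-09) = 2.236e+05 rad/s.
Step 2 — f₀ = ω₀/(2π) = 3.559e+04 Hz.
Step 3 — Parallel Q: Q = R/(ω₀L) = 3010/(2.236e+05·0.02) = 0.6731.
Step 4 — Bandwidth: Δω = ω₀/Q = 3.322e+05 rad/s; BW = Δω/(2π) = 5.288e+04 Hz.

(a) f₀ = 3.559e+04 Hz  (b) Q = 0.6731  (c) BW = 5.288e+04 Hz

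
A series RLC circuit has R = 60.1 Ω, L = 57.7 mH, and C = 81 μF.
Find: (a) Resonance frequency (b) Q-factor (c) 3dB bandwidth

Step 1 — Resonance condition Im(Z)=0 gives ω₀ = 1/√(LC).
Step 2 — ω₀ = 1/√(0.0577·8.1e-05) = 462.6 rad/s.
Step 3 — f₀ = ω₀/(2π) = 73.62 Hz.
Step 4 — Series Q: Q = ω₀L/R = 462.6·0.0577/60.1 = 0.4441.
Step 5 — 3dB bandwidth: Δω = ω₀/Q = 1042 rad/s; BW = Δω/(2π) = 165.8 Hz.

(a) f₀ = 73.62 Hz  (b) Q = 0.4441  (c) BW = 165.8 Hz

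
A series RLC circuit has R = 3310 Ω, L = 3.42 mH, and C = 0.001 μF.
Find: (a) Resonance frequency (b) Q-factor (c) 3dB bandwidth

Step 1 — Resonance condition Im(Z)=0 gives ω₀ = 1/√(LC).
Step 2 — ω₀ = 1/√(0.00342·1e-09) = 5.407e+05 rad/s.
Step 3 — f₀ = ω₀/(2π) = 8.606e+04 Hz.
Step 4 — Series Q: Q = ω₀L/R = 5.407e+05·0.00342/3310 = 0.5587.
Step 5 — 3dB bandwidth: Δω = ω₀/Q = 9.678e+05 rad/s; BW = Δω/(2π) = 1.54e+05 Hz.

(a) f₀ = 8.606e+04 Hz  (b) Q = 0.5587  (c) BW = 1.54e+05 Hz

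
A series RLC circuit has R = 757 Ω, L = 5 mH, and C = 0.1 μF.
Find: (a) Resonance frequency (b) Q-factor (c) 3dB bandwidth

Step 1 — Resonance condition Im(Z)=0 gives ω₀ = 1/√(LC).
Step 2 — ω₀ = 1/√(0.005·1e-07) = 4.472e+04 rad/s.
Step 3 — f₀ = ω₀/(2π) = 7118 Hz.
Step 4 — Series Q: Q = ω₀L/R = 4.472e+04·0.005/757 = 0.2954.
Step 5 — 3dB bandwidth: Δω = ω₀/Q = 1.514e+05 rad/s; BW = Δω/(2π) = 2.41e+04 Hz.

(a) f₀ = 7118 Hz  (b) Q = 0.2954  (c) BW = 2.41e+04 Hz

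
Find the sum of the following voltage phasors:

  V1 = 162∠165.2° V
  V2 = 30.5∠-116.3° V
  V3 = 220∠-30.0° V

Step 1 — Convert each phasor to rectangular form:
  V1 = 162·(cos(165.2°) + j·sin(165.2°)) = -156.6 + j41.38 V
  V2 = 30.5·(cos(-116.3°) + j·sin(-116.3°)) = -13.51 - j27.34 V
  V3 = 220·(cos(-30.0°) + j·sin(-30.0°)) = 190.5 - j110 V
Step 2 — Sum components: V_total = 20.39 - j95.96 V.
Step 3 — Convert to polar: |V_total| = 98.1 V, ∠V_total = -78.0°.

V_total = 98.1∠-78.0° V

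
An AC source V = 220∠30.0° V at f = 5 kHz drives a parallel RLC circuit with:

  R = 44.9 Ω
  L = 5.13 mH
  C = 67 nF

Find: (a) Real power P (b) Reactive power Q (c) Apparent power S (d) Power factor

Step 1 — Angular frequency: ω = 2π·f = 2π·5000 = 3.142e+04 rad/s.
Step 2 — Component impedances:
  R: Z = R = 44.9 Ω
  L: Z = jωL = j·3.142e+04·0.00513 = 0 + j161.2 Ω
  C: Z = 1/(jωC) = -j/(ω·C) = 0 - j475.1 Ω
Step 3 — Parallel combination: 1/Z_total = 1/R + 1/L + 1/C; Z_total = 43.43 + j7.995 Ω = 44.16∠10.4° Ω.
Step 4 — Source phasor: V = 220∠30.0° V = 190.5 + j110 V.
Step 5 — Current: I = V / Z = 4.694 + j1.669 A = 4.982∠19.6° A.
Step 6 — Complex power: S = V·I* = 1078 + j198.4 VA.
Step 7 — Real power: P = Re(S) = 1078 W.
Step 8 — Reactive power: Q = Im(S) = 198.4 VAR.
Step 9 — Apparent power: |S| = 1096 VA.
Step 10 — Power factor: PF = P/|S| = 0.9835 (lagging).

(a) P = 1078 W  (b) Q = 198.4 VAR  (c) S = 1096 VA  (d) PF = 0.9835 (lagging)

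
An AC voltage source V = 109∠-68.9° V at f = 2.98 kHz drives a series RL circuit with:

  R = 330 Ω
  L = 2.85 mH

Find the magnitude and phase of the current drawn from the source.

Step 1 — Angular frequency: ω = 2π·f = 2π·2980 = 1.872e+04 rad/s.
Step 2 — Component impedances:
  R: Z = R = 330 Ω
  L: Z = jωL = j·1.872e+04·0.00285 = 0 + j53.36 Ω
Step 3 — Series combination: Z_total = R + L = 330 + j53.36 Ω = 334.3∠9.2° Ω.
Step 4 — Source phasor: V = 109∠-68.9° V = 39.24 - j101.7 V.
Step 5 — Ohm's law: I = V / Z_total = (39.24 - j101.7) / (330 + j53.36) = 0.06732 - j0.319 A.
Step 6 — Convert to polar: |I| = 0.3261 A, ∠I = -78.1°.

I = 0.3261∠-78.1° A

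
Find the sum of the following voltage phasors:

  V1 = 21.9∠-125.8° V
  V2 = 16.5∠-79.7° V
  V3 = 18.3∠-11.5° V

Step 1 — Convert each phasor to rectangular form:
  V1 = 21.9·(cos(-125.8°) + j·sin(-125.8°)) = -12.81 - j17.76 V
  V2 = 16.5·(cos(-79.7°) + j·sin(-79.7°)) = 2.95 - j16.23 V
  V3 = 18.3·(cos(-11.5°) + j·sin(-11.5°)) = 17.93 - j3.648 V
Step 2 — Sum components: V_total = 8.072 - j37.64 V.
Step 3 — Convert to polar: |V_total| = 38.5 V, ∠V_total = -77.9°.

V_total = 38.5∠-77.9° V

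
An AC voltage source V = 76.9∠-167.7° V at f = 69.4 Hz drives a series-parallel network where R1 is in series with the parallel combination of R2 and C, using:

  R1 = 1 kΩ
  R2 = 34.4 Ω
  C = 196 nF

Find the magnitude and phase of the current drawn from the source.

Step 1 — Angular frequency: ω = 2π·f = 2π·69.4 = 436.1 rad/s.
Step 2 — Component impedances:
  R1: Z = R = 1000 Ω
  R2: Z = R = 34.4 Ω
  C: Z = 1/(jωC) = -j/(ω·C) = 0 - j1.17e+04 Ω
Step 3 — Parallel branch: R2 || C = 1/(1/R2 + 1/C) = 34.4 - j0.1011 Ω.
Step 4 — Series with R1: Z_total = R1 + (R2 || C) = 1034 - j0.1011 Ω = 1034∠-0.0° Ω.
Step 5 — Source phasor: V = 76.9∠-167.7° V = -75.13 - j16.38 V.
Step 6 — Ohm's law: I = V / Z_total = (-75.13 - j16.38) / (1034 - j0.1011) = -0.07263 - j0.01584 A.
Step 7 — Convert to polar: |I| = 0.07434 A, ∠I = -167.7°.

I = 0.07434∠-167.7° A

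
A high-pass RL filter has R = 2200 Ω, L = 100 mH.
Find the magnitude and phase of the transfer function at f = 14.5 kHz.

Step 1 — Angular frequency: ω = 2π·1.45e+04 = 9.111e+04 rad/s.
Step 2 — Transfer function: H(jω) = jωL/(R + jωL).
Step 3 — Numerator jωL = j·9111; denominator R + jωL = 2200 + j9111.
Step 4 — H = 0.9449 + j0.2282.
Step 5 — Magnitude: |H| = 0.9721 (-0.2 dB); phase: φ = 13.6°.

|H| = 0.9721 (-0.2 dB), φ = 13.6°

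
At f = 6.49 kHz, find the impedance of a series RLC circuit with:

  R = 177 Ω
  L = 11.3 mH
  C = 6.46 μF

Step 1 — Angular frequency: ω = 2π·f = 2π·6490 = 4.078e+04 rad/s.
Step 2 — Component impedances:
  R: Z = R = 177 Ω
  L: Z = jωL = j·4.078e+04·0.0113 = 0 + j460.8 Ω
  C: Z = 1/(jωC) = -j/(ω·C) = 0 - j3.796 Ω
Step 3 — Series combination: Z_total = R + L + C = 177 + j457 Ω = 490.1∠68.8° Ω.

Z = 177 + j457 Ω = 490.1∠68.8° Ω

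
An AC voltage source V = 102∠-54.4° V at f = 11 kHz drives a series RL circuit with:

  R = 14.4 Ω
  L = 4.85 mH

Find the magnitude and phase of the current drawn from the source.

Step 1 — Angular frequency: ω = 2π·f = 2π·1.1e+04 = 6.912e+04 rad/s.
Step 2 — Component impedances:
  R: Z = R = 14.4 Ω
  L: Z = jωL = j·6.912e+04·0.00485 = 0 + j335.2 Ω
Step 3 — Series combination: Z_total = R + L = 14.4 + j335.2 Ω = 335.5∠87.5° Ω.
Step 4 — Source phasor: V = 102∠-54.4° V = 59.38 - j82.94 V.
Step 5 — Ohm's law: I = V / Z_total = (59.38 - j82.94) / (14.4 + j335.2) = -0.2394 - j0.1874 A.
Step 6 — Convert to polar: |I| = 0.304 A, ∠I = -141.9°.

I = 0.304∠-141.9° A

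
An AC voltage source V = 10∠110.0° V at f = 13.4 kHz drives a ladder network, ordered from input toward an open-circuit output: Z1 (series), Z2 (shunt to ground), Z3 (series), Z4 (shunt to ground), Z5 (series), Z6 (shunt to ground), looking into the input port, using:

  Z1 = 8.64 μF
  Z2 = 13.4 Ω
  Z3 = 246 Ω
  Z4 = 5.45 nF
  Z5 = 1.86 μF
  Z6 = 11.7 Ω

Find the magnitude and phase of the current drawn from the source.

Step 1 — Angular frequency: ω = 2π·f = 2π·1.34e+04 = 8.419e+04 rad/s.
Step 2 — Component impedances:
  Z1: Z = 1/(jωC) = -j/(ω·C) = 0 - j1.375 Ω
  Z2: Z = R = 13.4 Ω
  Z3: Z = R = 246 Ω
  Z4: Z = 1/(jωC) = -j/(ω·C) = 0 - j2179 Ω
  Z5: Z = 1/(jωC) = -j/(ω·C) = 0 - j6.386 Ω
  Z6: Z = R = 11.7 Ω
Step 3 — Ladder network (open output): work backward from the far end, alternating series and parallel combinations. Z_in = 12.74 - j1.39 Ω = 12.81∠-6.2° Ω.
Step 4 — Source phasor: V = 10∠110.0° V = -3.42 + j9.397 V.
Step 5 — Ohm's law: I = V / Z_total = (-3.42 + j9.397) / (12.74 - j1.39) = -0.3449 + j0.7001 A.
Step 6 — Convert to polar: |I| = 0.7804 A, ∠I = 116.2°.

I = 0.7804∠116.2° A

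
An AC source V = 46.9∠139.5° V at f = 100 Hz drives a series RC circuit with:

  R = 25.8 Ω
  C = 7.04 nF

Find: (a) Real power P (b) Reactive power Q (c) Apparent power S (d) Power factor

Step 1 — Angular frequency: ω = 2π·f = 2π·100 = 628.3 rad/s.
Step 2 — Component impedances:
  R: Z = R = 25.8 Ω
  C: Z = 1/(jωC) = -j/(ω·C) = 0 - j2.261e+05 Ω
Step 3 — Series combination: Z_total = R + C = 25.8 - j2.261e+05 Ω = 2.261e+05∠-90.0° Ω.
Step 4 — Source phasor: V = 46.9∠139.5° V = -35.66 + j30.46 V.
Step 5 — Current: I = V / Z = -0.0001347 - j0.0001577 A = 0.0002075∠-130.5° A.
Step 6 — Complex power: S = V·I* = 1.11e-06 - j0.00973 VA.
Step 7 — Real power: P = Re(S) = 1.11e-06 W.
Step 8 — Reactive power: Q = Im(S) = -0.00973 VAR.
Step 9 — Apparent power: |S| = 0.00973 VA.
Step 10 — Power factor: PF = P/|S| = 0.0001141 (leading).

(a) P = 1.11e-06 W  (b) Q = -0.00973 VAR  (c) S = 0.00973 VA  (d) PF = 0.0001141 (leading)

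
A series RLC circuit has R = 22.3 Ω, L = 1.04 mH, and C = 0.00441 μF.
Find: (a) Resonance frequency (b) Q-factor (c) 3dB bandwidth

Step 1 — Resonance: ω₀ = 1/√(LC) = 1/√(0.00104·4.41e-09) = 4.669e+05 rad/s.
Step 2 — f₀ = ω₀/(2π) = 7.432e+04 Hz.
Step 3 — Series Q: Q = ω₀L/R = 4.669e+05·0.00104/22.3 = 21.78.
Step 4 — Bandwidth: Δω = ω₀/Q = 2.144e+04 rad/s; BW = Δω/(2π) = 3413 Hz.

(a) f₀ = 7.432e+04 Hz  (b) Q = 21.78  (c) BW = 3413 Hz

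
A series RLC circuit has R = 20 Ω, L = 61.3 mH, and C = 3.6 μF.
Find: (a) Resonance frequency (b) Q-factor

Step 1 — Resonance condition Im(Z)=0 gives ω₀ = 1/√(LC).
Step 2 — ω₀ = 1/√(0.0613·3.6e-06) = 2129 rad/s.
Step 3 — f₀ = ω₀/(2π) = 338.8 Hz.
Step 4 — Series Q: Q = ω₀L/R = 2129·0.0613/20 = 6.525.

(a) f₀ = 338.8 Hz  (b) Q = 6.525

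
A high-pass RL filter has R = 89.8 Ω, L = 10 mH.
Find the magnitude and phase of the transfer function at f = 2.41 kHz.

Step 1 — Angular frequency: ω = 2π·2410 = 1.514e+04 rad/s.
Step 2 — Transfer function: H(jω) = jωL/(R + jωL).
Step 3 — Numerator jωL = j·151.4; denominator R + jωL = 89.8 + j151.4.
Step 4 — H = 0.7398 + j0.4387.
Step 5 — Magnitude: |H| = 0.8601 (-1.3 dB); phase: φ = 30.7°.

|H| = 0.8601 (-1.3 dB), φ = 30.7°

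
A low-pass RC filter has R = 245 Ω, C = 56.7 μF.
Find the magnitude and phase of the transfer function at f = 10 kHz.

Step 1 — Angular frequency: ω = 2π·1e+04 = 6.283e+04 rad/s.
Step 2 — Transfer function: H(jω) = 1/(1 + jωRC).
Step 3 — Denominator: 1 + jωRC = 1 + j·6.283e+04·245·5.67e-05 = 1 + j872.8.
Step 4 — H = 1.313e-06 - j0.001146.
Step 5 — Magnitude: |H| = 0.001146 (-58.8 dB); phase: φ = -89.9°.

|H| = 0.001146 (-58.8 dB), φ = -89.9°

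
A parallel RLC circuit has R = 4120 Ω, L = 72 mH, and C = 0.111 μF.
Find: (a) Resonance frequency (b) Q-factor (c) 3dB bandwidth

Step 1 — Resonance: ω₀ = 1/√(LC) = 1/√(0.072·1.11e-07) = 1.119e+04 rad/s.
Step 2 — f₀ = ω₀/(2π) = 1780 Hz.
Step 3 — Parallel Q: Q = R/(ω₀L) = 4120/(1.119e+04·0.072) = 5.116.
Step 4 — Bandwidth: Δω = ω₀/Q = 2187 rad/s; BW = Δω/(2π) = 348 Hz.

(a) f₀ = 1780 Hz  (b) Q = 5.116  (c) BW = 348 Hz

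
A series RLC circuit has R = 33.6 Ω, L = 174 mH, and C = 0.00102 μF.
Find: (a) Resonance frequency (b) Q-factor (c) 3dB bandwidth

Step 1 — Resonance: ω₀ = 1/√(LC) = 1/√(0.174·1.02e-09) = 7.506e+04 rad/s.
Step 2 — f₀ = ω₀/(2π) = 1.195e+04 Hz.
Step 3 — Series Q: Q = ω₀L/R = 7.506e+04·0.174/33.6 = 388.7.
Step 4 — Bandwidth: Δω = ω₀/Q = 193.1 rad/s; BW = Δω/(2π) = 30.73 Hz.

(a) f₀ = 1.195e+04 Hz  (b) Q = 388.7  (c) BW = 30.73 Hz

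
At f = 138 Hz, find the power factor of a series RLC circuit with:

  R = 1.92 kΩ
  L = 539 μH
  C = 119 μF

Step 1 — Angular frequency: ω = 2π·f = 2π·138 = 867.1 rad/s.
Step 2 — Component impedances:
  R: Z = R = 1920 Ω
  L: Z = jωL = j·867.1·0.000539 = 0 + j0.4674 Ω
  C: Z = 1/(jωC) = -j/(ω·C) = 0 - j9.692 Ω
Step 3 — Series combination: Z_total = R + L + C = 1920 - j9.224 Ω = 1920∠-0.3° Ω.
Step 4 — Power factor: PF = cos(φ) = Re(Z)/|Z| = 1920/1920 = 1.
Step 5 — Type: Im(Z) = -9.224 ⇒ leading (phase φ = -0.3°).

PF = 1 (leading, φ = -0.3°)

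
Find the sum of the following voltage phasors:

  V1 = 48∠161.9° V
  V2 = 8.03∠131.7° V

Step 1 — Convert each phasor to rectangular form:
  V1 = 48·(cos(161.9°) + j·sin(161.9°)) = -45.62 + j14.91 V
  V2 = 8.03·(cos(131.7°) + j·sin(131.7°)) = -5.342 + j5.996 V
Step 2 — Sum components: V_total = -50.97 + j20.91 V.
Step 3 — Convert to polar: |V_total| = 55.09 V, ∠V_total = 157.7°.

V_total = 55.09∠157.7° V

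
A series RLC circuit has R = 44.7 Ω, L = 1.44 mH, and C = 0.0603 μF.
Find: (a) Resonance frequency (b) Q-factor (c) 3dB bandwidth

Step 1 — Resonance condition Im(Z)=0 gives ω₀ = 1/√(LC).
Step 2 — ω₀ = 1/√(0.00144·6.03e-08) = 1.073e+05 rad/s.
Step 3 — f₀ = ω₀/(2π) = 1.708e+04 Hz.
Step 4 — Series Q: Q = ω₀L/R = 1.073e+05·0.00144/44.7 = 3.457.
Step 5 — 3dB bandwidth: Δω = ω₀/Q = 3.104e+04 rad/s; BW = Δω/(2π) = 4940 Hz.

(a) f₀ = 1.708e+04 Hz  (b) Q = 3.457  (c) BW = 4940 Hz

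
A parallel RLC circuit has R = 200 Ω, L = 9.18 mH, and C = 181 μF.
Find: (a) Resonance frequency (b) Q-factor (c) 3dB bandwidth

Step 1 — Resonance: ω₀ = 1/√(LC) = 1/√(0.00918·0.000181) = 775.8 rad/s.
Step 2 — f₀ = ω₀/(2π) = 123.5 Hz.
Step 3 — Parallel Q: Q = R/(ω₀L) = 200/(775.8·0.00918) = 28.08.
Step 4 — Bandwidth: Δω = ω₀/Q = 27.62 rad/s; BW = Δω/(2π) = 4.397 Hz.

(a) f₀ = 123.5 Hz  (b) Q = 28.08  (c) BW = 4.397 Hz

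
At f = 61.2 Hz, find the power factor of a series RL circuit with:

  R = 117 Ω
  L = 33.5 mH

Step 1 — Angular frequency: ω = 2π·f = 2π·61.2 = 384.5 rad/s.
Step 2 — Component impedances:
  R: Z = R = 117 Ω
  L: Z = jωL = j·384.5·0.0335 = 0 + j12.88 Ω
Step 3 — Series combination: Z_total = R + L = 117 + j12.88 Ω = 117.7∠6.3° Ω.
Step 4 — Power factor: PF = cos(φ) = Re(Z)/|Z| = 117/117.71 = 0.994.
Step 5 — Type: Im(Z) = 12.88 ⇒ lagging (phase φ = 6.3°).

PF = 0.994 (lagging, φ = 6.3°)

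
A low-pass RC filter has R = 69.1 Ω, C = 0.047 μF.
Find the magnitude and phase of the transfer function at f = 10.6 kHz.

Step 1 — Angular frequency: ω = 2π·1.06e+04 = 6.66e+04 rad/s.
Step 2 — Transfer function: H(jω) = 1/(1 + jωRC).
Step 3 — Denominator: 1 + jωRC = 1 + j·6.66e+04·69.1·4.7e-08 = 1 + j0.2163.
Step 4 — H = 0.9553 - j0.2066.
Step 5 — Magnitude: |H| = 0.9774 (-0.2 dB); phase: φ = -12.2°.

|H| = 0.9774 (-0.2 dB), φ = -12.2°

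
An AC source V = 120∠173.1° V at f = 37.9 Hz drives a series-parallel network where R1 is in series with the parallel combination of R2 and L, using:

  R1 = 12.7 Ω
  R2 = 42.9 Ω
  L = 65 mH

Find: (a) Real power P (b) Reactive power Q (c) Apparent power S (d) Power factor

Step 1 — Angular frequency: ω = 2π·f = 2π·37.9 = 238.1 rad/s.
Step 2 — Component impedances:
  R1: Z = R = 12.7 Ω
  R2: Z = R = 42.9 Ω
  L: Z = jωL = j·238.1·0.065 = 0 + j15.48 Ω
Step 3 — Parallel branch: R2 || L = 1/(1/R2 + 1/L) = 4.942 + j13.7 Ω.
Step 4 — Series with R1: Z_total = R1 + (R2 || L) = 17.64 + j13.7 Ω = 22.33∠37.8° Ω.
Step 5 — Source phasor: V = 120∠173.1° V = -119.1 + j14.42 V.
Step 6 — Current: I = V / Z = -3.818 + j3.781 A = 5.373∠135.3° A.
Step 7 — Complex power: S = V·I* = 509.3 + j395.4 VA.
Step 8 — Real power: P = Re(S) = 509.3 W.
Step 9 — Reactive power: Q = Im(S) = 395.4 VAR.
Step 10 — Apparent power: |S| = 644.8 VA.
Step 11 — Power factor: PF = P/|S| = 0.7899 (lagging).

(a) P = 509.3 W  (b) Q = 395.4 VAR  (c) S = 644.8 VA  (d) PF = 0.7899 (lagging)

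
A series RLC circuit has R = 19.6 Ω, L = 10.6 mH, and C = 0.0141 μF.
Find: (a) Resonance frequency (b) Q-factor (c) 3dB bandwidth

Step 1 — Resonance: ω₀ = 1/√(LC) = 1/√(0.0106·1.41e-08) = 8.18e+04 rad/s.
Step 2 — f₀ = ω₀/(2π) = 1.302e+04 Hz.
Step 3 — Series Q: Q = ω₀L/R = 8.18e+04·0.0106/19.6 = 44.24.
Step 4 — Bandwidth: Δω = ω₀/Q = 1849 rad/s; BW = Δω/(2π) = 294.3 Hz.

(a) f₀ = 1.302e+04 Hz  (b) Q = 44.24  (c) BW = 294.3 Hz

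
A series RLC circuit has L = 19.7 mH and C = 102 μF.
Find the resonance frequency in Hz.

Step 1 — Resonance condition Im(Z)=0 gives ω₀ = 1/√(LC).
Step 2 — ω₀ = 1/√(0.0197·0.000102) = 705.5 rad/s.
Step 3 — f₀ = ω₀/(2π) = 112.3 Hz.

f₀ = 112.3 Hz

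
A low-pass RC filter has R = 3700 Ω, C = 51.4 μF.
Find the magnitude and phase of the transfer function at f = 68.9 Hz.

Step 1 — Angular frequency: ω = 2π·68.9 = 432.9 rad/s.
Step 2 — Transfer function: H(jω) = 1/(1 + jωRC).
Step 3 — Denominator: 1 + jωRC = 1 + j·432.9·3700·5.14e-05 = 1 + j82.33.
Step 4 — H = 0.0001475 - j0.01214.
Step 5 — Magnitude: |H| = 0.01215 (-38.3 dB); phase: φ = -89.3°.

|H| = 0.01215 (-38.3 dB), φ = -89.3°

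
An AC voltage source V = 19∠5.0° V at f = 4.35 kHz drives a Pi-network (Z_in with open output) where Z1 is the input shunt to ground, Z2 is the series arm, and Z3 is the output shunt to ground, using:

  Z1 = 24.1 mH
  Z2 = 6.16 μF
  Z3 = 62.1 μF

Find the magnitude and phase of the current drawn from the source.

Step 1 — Angular frequency: ω = 2π·f = 2π·4350 = 2.733e+04 rad/s.
Step 2 — Component impedances:
  Z1: Z = jωL = j·2.733e+04·0.0241 = 0 + j658.7 Ω
  Z2: Z = 1/(jωC) = -j/(ω·C) = 0 - j5.94 Ω
  Z3: Z = 1/(jωC) = -j/(ω·C) = 0 - j0.5892 Ω
Step 3 — With open output, the series arm Z2 and the output shunt Z3 appear in series to ground: Z2 + Z3 = 0 - j6.529 Ω.
Step 4 — Parallel with input shunt Z1: Z_in = Z1 || (Z2 + Z3) = 0 - j6.594 Ω = 6.594∠-90.0° Ω.
Step 5 — Source phasor: V = 19∠5.0° V = 18.93 + j1.656 V.
Step 6 — Ohm's law: I = V / Z_total = (18.93 + j1.656) / (0 - j6.594) = -0.2511 + j2.87 A.
Step 7 — Convert to polar: |I| = 2.881 A, ∠I = 95.0°.

I = 2.881∠95.0° A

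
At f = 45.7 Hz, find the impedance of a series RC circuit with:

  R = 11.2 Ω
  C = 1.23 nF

Step 1 — Angular frequency: ω = 2π·f = 2π·45.7 = 287.1 rad/s.
Step 2 — Component impedances:
  R: Z = R = 11.2 Ω
  C: Z = 1/(jωC) = -j/(ω·C) = 0 - j2.831e+06 Ω
Step 3 — Series combination: Z_total = R + C = 11.2 - j2.831e+06 Ω = 2.831e+06∠-90.0° Ω.

Z = 11.2 - j2.831e+06 Ω = 2.831e+06∠-90.0° Ω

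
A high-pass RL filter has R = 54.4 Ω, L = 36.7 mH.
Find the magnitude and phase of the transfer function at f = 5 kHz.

Step 1 — Angular frequency: ω = 2π·5000 = 3.142e+04 rad/s.
Step 2 — Transfer function: H(jω) = jωL/(R + jωL).
Step 3 — Numerator jωL = j·1153; denominator R + jωL = 54.4 + j1153.
Step 4 — H = 0.9978 + j0.04708.
Step 5 — Magnitude: |H| = 0.9989 (-0.0 dB); phase: φ = 2.7°.

|H| = 0.9989 (-0.0 dB), φ = 2.7°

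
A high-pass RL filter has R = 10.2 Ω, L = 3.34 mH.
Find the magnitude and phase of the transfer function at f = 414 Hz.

Step 1 — Angular frequency: ω = 2π·414 = 2601 rad/s.
Step 2 — Transfer function: H(jω) = jωL/(R + jωL).
Step 3 — Numerator jωL = j·8.688; denominator R + jωL = 10.2 + j8.688.
Step 4 — H = 0.4205 + j0.4936.
Step 5 — Magnitude: |H| = 0.6484 (-3.8 dB); phase: φ = 49.6°.

|H| = 0.6484 (-3.8 dB), φ = 49.6°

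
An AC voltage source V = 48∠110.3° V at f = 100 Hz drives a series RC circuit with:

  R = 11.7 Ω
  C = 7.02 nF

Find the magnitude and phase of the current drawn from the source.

Step 1 — Angular frequency: ω = 2π·f = 2π·100 = 628.3 rad/s.
Step 2 — Component impedances:
  R: Z = R = 11.7 Ω
  C: Z = 1/(jωC) = -j/(ω·C) = 0 - j2.267e+05 Ω
Step 3 — Series combination: Z_total = R + C = 11.7 - j2.267e+05 Ω = 2.267e+05∠-90.0° Ω.
Step 4 — Source phasor: V = 48∠110.3° V = -16.65 + j45.02 V.
Step 5 — Ohm's law: I = V / Z_total = (-16.65 + j45.02) / (11.7 - j2.267e+05) = -0.0001986 - j7.344e-05 A.
Step 6 — Convert to polar: |I| = 0.0002117 A, ∠I = -159.7°.

I = 0.0002117∠-159.7° A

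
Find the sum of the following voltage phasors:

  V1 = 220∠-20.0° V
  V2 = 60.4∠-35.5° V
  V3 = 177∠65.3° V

Step 1 — Convert each phasor to rectangular form:
  V1 = 220·(cos(-20.0°) + j·sin(-20.0°)) = 206.7 - j75.24 V
  V2 = 60.4·(cos(-35.5°) + j·sin(-35.5°)) = 49.17 - j35.07 V
  V3 = 177·(cos(65.3°) + j·sin(65.3°)) = 73.96 + j160.8 V
Step 2 — Sum components: V_total = 329.9 + j50.49 V.
Step 3 — Convert to polar: |V_total| = 333.7 V, ∠V_total = 8.7°.

V_total = 333.7∠8.7° V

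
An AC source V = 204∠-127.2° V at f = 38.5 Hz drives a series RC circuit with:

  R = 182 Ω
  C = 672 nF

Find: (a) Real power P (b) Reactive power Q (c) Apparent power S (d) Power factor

Step 1 — Angular frequency: ω = 2π·f = 2π·38.5 = 241.9 rad/s.
Step 2 — Component impedances:
  R: Z = R = 182 Ω
  C: Z = 1/(jωC) = -j/(ω·C) = 0 - j6152 Ω
Step 3 — Series combination: Z_total = R + C = 182 - j6152 Ω = 6154∠-88.3° Ω.
Step 4 — Source phasor: V = 204∠-127.2° V = -123.3 - j162.5 V.
Step 5 — Current: I = V / Z = 0.0258 - j0.02081 A = 0.03315∠-38.9° A.
Step 6 — Complex power: S = V·I* = 0.2 - j6.759 VA.
Step 7 — Real power: P = Re(S) = 0.2 W.
Step 8 — Reactive power: Q = Im(S) = -6.759 VAR.
Step 9 — Apparent power: |S| = 6.762 VA.
Step 10 — Power factor: PF = P/|S| = 0.02957 (leading).

(a) P = 0.2 W  (b) Q = -6.759 VAR  (c) S = 6.762 VA  (d) PF = 0.02957 (leading)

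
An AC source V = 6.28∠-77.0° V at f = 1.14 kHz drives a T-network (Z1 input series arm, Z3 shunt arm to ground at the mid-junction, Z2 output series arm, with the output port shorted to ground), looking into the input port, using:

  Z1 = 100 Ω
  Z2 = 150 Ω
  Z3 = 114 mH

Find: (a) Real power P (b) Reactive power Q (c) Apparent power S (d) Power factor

Step 1 — Angular frequency: ω = 2π·f = 2π·1140 = 7163 rad/s.
Step 2 — Component impedances:
  Z1: Z = R = 100 Ω
  Z2: Z = R = 150 Ω
  Z3: Z = jωL = j·7163·0.114 = 0 + j816.6 Ω
Step 3 — With the output port shorted to ground, the output series arm Z2 runs from the junction to ground; the shunt arm Z3 also runs from the junction to ground. They appear in parallel: Z3 || Z2 = 145.1 + j26.66 Ω.
Step 4 — Series with input arm Z1: Z_in = Z1 + (Z3 || Z2) = 245.1 + j26.66 Ω = 246.5∠6.2° Ω.
Step 5 — Source phasor: V = 6.28∠-77.0° V = 1.413 - j6.119 V.
Step 6 — Current: I = V / Z = 0.003013 - j0.02529 A = 0.02547∠-83.2° A.
Step 7 — Complex power: S = V·I* = 0.159 + j0.01729 VA.
Step 8 — Real power: P = Re(S) = 0.159 W.
Step 9 — Reactive power: Q = Im(S) = 0.01729 VAR.
Step 10 — Apparent power: |S| = 0.16 VA.
Step 11 — Power factor: PF = P/|S| = 0.9941 (lagging).

(a) P = 0.159 W  (b) Q = 0.01729 VAR  (c) S = 0.16 VA  (d) PF = 0.9941 (lagging)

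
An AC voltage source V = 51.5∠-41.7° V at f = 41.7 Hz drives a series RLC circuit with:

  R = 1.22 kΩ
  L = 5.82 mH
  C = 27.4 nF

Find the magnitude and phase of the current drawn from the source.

Step 1 — Angular frequency: ω = 2π·f = 2π·41.7 = 262 rad/s.
Step 2 — Component impedances:
  R: Z = R = 1220 Ω
  L: Z = jωL = j·262·0.00582 = 0 + j1.525 Ω
  C: Z = 1/(jωC) = -j/(ω·C) = 0 - j1.393e+05 Ω
Step 3 — Series combination: Z_total = R + L + C = 1220 - j1.393e+05 Ω = 1.393e+05∠-89.5° Ω.
Step 4 — Source phasor: V = 51.5∠-41.7° V = 38.45 - j34.26 V.
Step 5 — Ohm's law: I = V / Z_total = (38.45 - j34.26) / (1220 - j1.393e+05) = 0.0002484 + j0.0002739 A.
Step 6 — Convert to polar: |I| = 0.0003697 A, ∠I = 47.8°.

I = 0.0003697∠47.8° A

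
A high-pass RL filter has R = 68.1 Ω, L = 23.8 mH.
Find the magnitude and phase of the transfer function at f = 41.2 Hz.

Step 1 — Angular frequency: ω = 2π·41.2 = 258.9 rad/s.
Step 2 — Transfer function: H(jω) = jωL/(R + jωL).
Step 3 — Numerator jωL = j·6.161; denominator R + jωL = 68.1 + j6.161.
Step 4 — H = 0.008118 + j0.08974.
Step 5 — Magnitude: |H| = 0.0901 (-20.9 dB); phase: φ = 84.8°.

|H| = 0.0901 (-20.9 dB), φ = 84.8°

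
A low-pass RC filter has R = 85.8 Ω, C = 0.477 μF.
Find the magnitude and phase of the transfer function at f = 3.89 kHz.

Step 1 — Angular frequency: ω = 2π·3890 = 2.444e+04 rad/s.
Step 2 — Transfer function: H(jω) = 1/(1 + jωRC).
Step 3 — Denominator: 1 + jωRC = 1 + j·2.444e+04·85.8·4.77e-07 = 1 + j1.
Step 4 — H = 0.4998 - j0.5.
Step 5 — Magnitude: |H| = 0.707 (-3.0 dB); phase: φ = -45.0°.

|H| = 0.707 (-3.0 dB), φ = -45.0°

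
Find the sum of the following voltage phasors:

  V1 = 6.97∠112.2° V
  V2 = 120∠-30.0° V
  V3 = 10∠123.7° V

Step 1 — Convert each phasor to rectangular form:
  V1 = 6.97·(cos(112.2°) + j·sin(112.2°)) = -2.634 + j6.453 V
  V2 = 120·(cos(-30.0°) + j·sin(-30.0°)) = 103.9 - j60 V
  V3 = 10·(cos(123.7°) + j·sin(123.7°)) = -5.548 + j8.32 V
Step 2 — Sum components: V_total = 95.74 - j45.23 V.
Step 3 — Convert to polar: |V_total| = 105.9 V, ∠V_total = -25.3°.

V_total = 105.9∠-25.3° V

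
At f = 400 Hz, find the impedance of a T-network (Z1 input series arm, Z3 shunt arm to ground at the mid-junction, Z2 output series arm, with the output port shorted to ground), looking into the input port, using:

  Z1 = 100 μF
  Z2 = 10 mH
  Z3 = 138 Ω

Step 1 — Angular frequency: ω = 2π·f = 2π·400 = 2513 rad/s.
Step 2 — Component impedances:
  Z1: Z = 1/(jωC) = -j/(ω·C) = 0 - j3.979 Ω
  Z2: Z = jωL = j·2513·0.01 = 0 + j25.13 Ω
  Z3: Z = R = 138 Ω
Step 3 — With the output port shorted to ground, the output series arm Z2 runs from the junction to ground; the shunt arm Z3 also runs from the junction to ground. They appear in parallel: Z3 || Z2 = 4.43 + j24.33 Ω.
Step 4 — Series with input arm Z1: Z_in = Z1 + (Z3 || Z2) = 4.43 + j20.35 Ω = 20.82∠77.7° Ω.

Z = 4.43 + j20.35 Ω = 20.82∠77.7° Ω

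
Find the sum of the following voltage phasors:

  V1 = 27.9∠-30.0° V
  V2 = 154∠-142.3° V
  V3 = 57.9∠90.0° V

Step 1 — Convert each phasor to rectangular form:
  V1 = 27.9·(cos(-30.0°) + j·sin(-30.0°)) = 24.16 - j13.95 V
  V2 = 154·(cos(-142.3°) + j·sin(-142.3°)) = -121.8 - j94.18 V
  V3 = 57.9·(cos(90.0°) + j·sin(90.0°)) = 0 + j57.9 V
Step 2 — Sum components: V_total = -97.69 - j50.23 V.
Step 3 — Convert to polar: |V_total| = 109.8 V, ∠V_total = -152.8°.

V_total = 109.8∠-152.8° V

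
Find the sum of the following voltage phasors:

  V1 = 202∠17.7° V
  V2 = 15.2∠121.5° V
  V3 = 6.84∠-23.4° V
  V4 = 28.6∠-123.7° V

Step 1 — Convert each phasor to rectangular form:
  V1 = 202·(cos(17.7°) + j·sin(17.7°)) = 192.4 + j61.41 V
  V2 = 15.2·(cos(121.5°) + j·sin(121.5°)) = -7.942 + j12.96 V
  V3 = 6.84·(cos(-23.4°) + j·sin(-23.4°)) = 6.277 - j2.716 V
  V4 = 28.6·(cos(-123.7°) + j·sin(-123.7°)) = -15.87 - j23.79 V
Step 2 — Sum components: V_total = 174.9 + j47.86 V.
Step 3 — Convert to polar: |V_total| = 181.3 V, ∠V_total = 15.3°.

V_total = 181.3∠15.3° V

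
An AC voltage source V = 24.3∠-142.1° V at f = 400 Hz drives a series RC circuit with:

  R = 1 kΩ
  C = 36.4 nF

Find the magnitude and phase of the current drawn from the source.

Step 1 — Angular frequency: ω = 2π·f = 2π·400 = 2513 rad/s.
Step 2 — Component impedances:
  R: Z = R = 1000 Ω
  C: Z = 1/(jωC) = -j/(ω·C) = 0 - j1.093e+04 Ω
Step 3 — Series combination: Z_total = R + C = 1000 - j1.093e+04 Ω = 1.098e+04∠-84.8° Ω.
Step 4 — Source phasor: V = 24.3∠-142.1° V = -19.17 - j14.93 V.
Step 5 — Ohm's law: I = V / Z_total = (-19.17 - j14.93) / (1000 - j1.093e+04) = 0.001195 - j0.001863 A.
Step 6 — Convert to polar: |I| = 0.002214 A, ∠I = -57.3°.

I = 0.002214∠-57.3° A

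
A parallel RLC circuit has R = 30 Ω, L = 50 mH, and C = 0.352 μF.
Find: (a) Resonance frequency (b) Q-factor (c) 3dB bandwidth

Step 1 — Resonance: ω₀ = 1/√(LC) = 1/√(0.05·3.52e-07) = 7538 rad/s.
Step 2 — f₀ = ω₀/(2π) = 1200 Hz.
Step 3 — Parallel Q: Q = R/(ω₀L) = 30/(7538·0.05) = 0.0796.
Step 4 — Bandwidth: Δω = ω₀/Q = 9.47e+04 rad/s; BW = Δω/(2π) = 1.507e+04 Hz.

(a) f₀ = 1200 Hz  (b) Q = 0.0796  (c) BW = 1.507e+04 Hz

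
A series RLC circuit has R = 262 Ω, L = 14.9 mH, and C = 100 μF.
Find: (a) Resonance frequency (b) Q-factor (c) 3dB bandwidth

Step 1 — Resonance: ω₀ = 1/√(LC) = 1/√(0.0149·0.0001) = 819.2 rad/s.
Step 2 — f₀ = ω₀/(2π) = 130.4 Hz.
Step 3 — Series Q: Q = ω₀L/R = 819.2·0.0149/262 = 0.04659.
Step 4 — Bandwidth: Δω = ω₀/Q = 1.758e+04 rad/s; BW = Δω/(2π) = 2799 Hz.

(a) f₀ = 130.4 Hz  (b) Q = 0.04659  (c) BW = 2799 Hz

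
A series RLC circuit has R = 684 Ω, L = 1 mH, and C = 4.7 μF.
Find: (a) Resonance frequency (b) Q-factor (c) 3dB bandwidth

Step 1 — Resonance: ω₀ = 1/√(LC) = 1/√(0.001·4.7e-06) = 1.459e+04 rad/s.
Step 2 — f₀ = ω₀/(2π) = 2322 Hz.
Step 3 — Series Q: Q = ω₀L/R = 1.459e+04·0.001/684 = 0.02133.
Step 4 — Bandwidth: Δω = ω₀/Q = 6.84e+05 rad/s; BW = Δω/(2π) = 1.089e+05 Hz.

(a) f₀ = 2322 Hz  (b) Q = 0.02133  (c) BW = 1.089e+05 Hz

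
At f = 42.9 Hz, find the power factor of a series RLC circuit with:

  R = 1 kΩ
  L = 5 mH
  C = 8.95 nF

Step 1 — Angular frequency: ω = 2π·f = 2π·42.9 = 269.5 rad/s.
Step 2 — Component impedances:
  R: Z = R = 1000 Ω
  L: Z = jωL = j·269.5·0.005 = 0 + j1.348 Ω
  C: Z = 1/(jωC) = -j/(ω·C) = 0 - j4.145e+05 Ω
Step 3 — Series combination: Z_total = R + L + C = 1000 - j4.145e+05 Ω = 4.145e+05∠-89.9° Ω.
Step 4 — Power factor: PF = cos(φ) = Re(Z)/|Z| = 1000/4.1451e+05 = 0.002412.
Step 5 — Type: Im(Z) = -4.145e+05 ⇒ leading (phase φ = -89.9°).

PF = 0.002412 (leading, φ = -89.9°)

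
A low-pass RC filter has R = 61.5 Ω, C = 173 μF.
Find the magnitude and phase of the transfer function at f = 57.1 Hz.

Step 1 — Angular frequency: ω = 2π·57.1 = 358.8 rad/s.
Step 2 — Transfer function: H(jω) = 1/(1 + jωRC).
Step 3 — Denominator: 1 + jωRC = 1 + j·358.8·61.5·0.000173 = 1 + j3.817.
Step 4 — H = 0.06422 - j0.2452.
Step 5 — Magnitude: |H| = 0.2534 (-11.9 dB); phase: φ = -75.3°.

|H| = 0.2534 (-11.9 dB), φ = -75.3°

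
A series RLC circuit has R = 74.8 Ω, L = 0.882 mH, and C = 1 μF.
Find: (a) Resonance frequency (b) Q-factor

Step 1 — Resonance condition Im(Z)=0 gives ω₀ = 1/√(LC).
Step 2 — ω₀ = 1/√(0.000882·1e-06) = 3.367e+04 rad/s.
Step 3 — f₀ = ω₀/(2π) = 5359 Hz.
Step 4 — Series Q: Q = ω₀L/R = 3.367e+04·0.000882/74.8 = 0.397.

(a) f₀ = 5359 Hz  (b) Q = 0.397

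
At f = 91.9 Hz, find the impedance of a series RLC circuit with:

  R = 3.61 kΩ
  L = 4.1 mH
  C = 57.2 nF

Step 1 — Angular frequency: ω = 2π·f = 2π·91.9 = 577.4 rad/s.
Step 2 — Component impedances:
  R: Z = R = 3610 Ω
  L: Z = jωL = j·577.4·0.0041 = 0 + j2.367 Ω
  C: Z = 1/(jωC) = -j/(ω·C) = 0 - j3.028e+04 Ω
Step 3 — Series combination: Z_total = R + L + C = 3610 - j3.027e+04 Ω = 3.049e+04∠-83.2° Ω.

Z = 3610 - j3.027e+04 Ω = 3.049e+04∠-83.2° Ω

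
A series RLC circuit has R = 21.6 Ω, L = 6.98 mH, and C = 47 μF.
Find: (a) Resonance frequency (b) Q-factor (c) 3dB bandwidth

Step 1 — Resonance: ω₀ = 1/√(LC) = 1/√(0.00698·4.7e-05) = 1746 rad/s.
Step 2 — f₀ = ω₀/(2π) = 277.9 Hz.
Step 3 — Series Q: Q = ω₀L/R = 1746·0.00698/21.6 = 0.5642.
Step 4 — Bandwidth: Δω = ω₀/Q = 3095 rad/s; BW = Δω/(2π) = 492.5 Hz.

(a) f₀ = 277.9 Hz  (b) Q = 0.5642  (c) BW = 492.5 Hz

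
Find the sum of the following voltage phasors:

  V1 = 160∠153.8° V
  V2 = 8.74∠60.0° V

Step 1 — Convert each phasor to rectangular form:
  V1 = 160·(cos(153.8°) + j·sin(153.8°)) = -143.6 + j70.64 V
  V2 = 8.74·(cos(60.0°) + j·sin(60.0°)) = 4.37 + j7.569 V
Step 2 — Sum components: V_total = -139.2 + j78.21 V.
Step 3 — Convert to polar: |V_total| = 159.7 V, ∠V_total = 150.7°.

V_total = 159.7∠150.7° V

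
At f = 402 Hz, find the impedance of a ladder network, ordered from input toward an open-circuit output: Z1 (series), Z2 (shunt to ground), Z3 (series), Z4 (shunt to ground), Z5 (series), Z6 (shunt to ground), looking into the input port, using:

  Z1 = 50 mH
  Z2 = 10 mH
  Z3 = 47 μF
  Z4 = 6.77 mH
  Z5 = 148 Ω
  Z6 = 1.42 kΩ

Step 1 — Angular frequency: ω = 2π·f = 2π·402 = 2526 rad/s.
Step 2 — Component impedances:
  Z1: Z = jωL = j·2526·0.05 = 0 + j126.3 Ω
  Z2: Z = jωL = j·2526·0.01 = 0 + j25.26 Ω
  Z3: Z = 1/(jωC) = -j/(ω·C) = 0 - j8.424 Ω
  Z4: Z = jωL = j·2526·0.00677 = 0 + j17.1 Ω
  Z5: Z = R = 148 Ω
  Z6: Z = R = 1420 Ω
Step 3 — Ladder network (open output): work backward from the far end, alternating series and parallel combinations. Z_in = 0.1033 + j132.7 Ω = 132.7∠90.0° Ω.

Z = 0.1033 + j132.7 Ω = 132.7∠90.0° Ω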